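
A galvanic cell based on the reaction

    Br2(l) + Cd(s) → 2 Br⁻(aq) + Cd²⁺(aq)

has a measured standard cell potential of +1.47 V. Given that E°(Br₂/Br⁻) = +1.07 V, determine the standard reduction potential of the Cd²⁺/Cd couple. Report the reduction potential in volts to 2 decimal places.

−0.40 V

In the reaction as written the Br₂/Br⁻ couple is reduced (cathode) and Cd²⁺/Cd is oxidized (anode), so E°cell = E°(Br₂/Br⁻) − E°(Cd²⁺/Cd).
E°(Cd²⁺/Cd) = E°(cathode) − E°cell = +1.07 − (+1.47) = −0.40 V.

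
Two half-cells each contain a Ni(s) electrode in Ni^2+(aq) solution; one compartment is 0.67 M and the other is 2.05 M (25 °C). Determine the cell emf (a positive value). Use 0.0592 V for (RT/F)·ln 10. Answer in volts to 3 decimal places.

0.014 V

For a concentration cell E°cell = 0, since both electrodes use the same couple.
The compartment with the higher Ni^2+(aq) concentration (2.05 M) acts as the cathode; ions are reduced there and produced at the dilute (0.67 M) anode.
With n = 2, Ecell = −(0.0592/2)·log([dilute]/[conc]) = −(0.0592/2)·log(0.67/2.05) = +0.014 V.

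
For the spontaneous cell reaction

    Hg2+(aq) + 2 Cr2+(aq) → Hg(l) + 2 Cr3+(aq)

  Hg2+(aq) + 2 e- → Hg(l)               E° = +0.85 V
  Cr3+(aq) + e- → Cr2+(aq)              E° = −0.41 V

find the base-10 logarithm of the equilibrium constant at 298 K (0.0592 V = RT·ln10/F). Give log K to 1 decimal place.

log K = 42.6

The Hg²⁺/Hg couple is reduced (cathode); E°cell = +0.85 − (−0.41) = +1.26 V with n = 2.
At equilibrium E = 0, so log K = nE°cell / 0.0592 = (2)(+1.26) / 0.0592 = 42.6.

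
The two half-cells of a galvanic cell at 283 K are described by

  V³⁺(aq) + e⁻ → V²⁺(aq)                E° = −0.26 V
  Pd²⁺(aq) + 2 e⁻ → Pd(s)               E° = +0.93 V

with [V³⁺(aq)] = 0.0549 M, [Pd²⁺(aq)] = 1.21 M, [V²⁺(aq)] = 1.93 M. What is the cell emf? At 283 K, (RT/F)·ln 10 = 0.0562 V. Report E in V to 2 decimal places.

+1.28 V

The Pd²⁺/Pd couple has the more positive E°, so it is the cathode; V³⁺/V²⁺ is the anode.
E°cell = E°cat − E°an = +0.93 − (−0.26) = +1.19 V; n = 2.
The balanced reaction is Pd²⁺(aq) + 2 V²⁺(aq) → Pd(s) + 2 V³⁺(aq), so Q = [V³⁺(aq)]^2 / ([Pd²⁺(aq)]·[V²⁺(aq)]^2) = 0.000669 and log Q = −3.175.
E = E° − (0.0562/n)·log Q = +1.19 − (0.0562/2)(−3.175) = +1.28 V.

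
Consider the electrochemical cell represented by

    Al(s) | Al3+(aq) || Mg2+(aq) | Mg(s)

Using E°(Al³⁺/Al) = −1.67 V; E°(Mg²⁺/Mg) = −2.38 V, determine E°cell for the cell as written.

−0.71 V

By convention the left-hand electrode in cell notation is the anode (oxidation) and the right-hand electrode is the cathode (reduction).
E°cell = E°(right) − E°(left) = −2.38 − (−1.67) = −0.71 V.
The negative sign shows that, as written, the cell would require an external voltage to drive the reaction.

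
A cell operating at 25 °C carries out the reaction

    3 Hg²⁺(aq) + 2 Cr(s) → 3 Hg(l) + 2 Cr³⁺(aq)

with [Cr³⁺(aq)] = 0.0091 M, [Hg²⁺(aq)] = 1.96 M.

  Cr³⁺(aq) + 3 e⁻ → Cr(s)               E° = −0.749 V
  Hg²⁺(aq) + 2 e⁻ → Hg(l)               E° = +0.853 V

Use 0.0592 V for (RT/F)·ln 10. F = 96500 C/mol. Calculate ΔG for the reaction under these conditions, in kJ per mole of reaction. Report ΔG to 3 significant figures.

With Hg²⁺/Hg reduced at the cathode, E°cell = +0.853 − (−0.749) = +1.602 V and n = 6.
The reaction quotient is [Cr³⁺(aq)]^2 / [Hg²⁺(aq)]^3 = 1.1×10^−5; by Nernst, E = +1.602 − (0.0592/6)(−4.959) = +1.6509 V.
ΔG = −nFE = −(6)(96500)(+1.6509) J/mol = −956 kJ/mol.

−956 kJ/mol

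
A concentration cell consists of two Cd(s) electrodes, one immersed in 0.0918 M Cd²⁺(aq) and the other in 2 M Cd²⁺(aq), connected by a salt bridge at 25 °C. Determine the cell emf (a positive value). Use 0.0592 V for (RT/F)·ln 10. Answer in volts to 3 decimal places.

For a concentration cell E°cell = 0, since both electrodes use the same couple.
The compartment with the higher Cd²⁺(aq) concentration (2 M) acts as the cathode; ions are reduced there and produced at the dilute (0.0918 M) anode.
With n = 2, Ecell = −(0.0592/2)·log([dilute]/[conc]) = −(0.0592/2)·log(0.0918/2) = +0.040 V.

0.040 V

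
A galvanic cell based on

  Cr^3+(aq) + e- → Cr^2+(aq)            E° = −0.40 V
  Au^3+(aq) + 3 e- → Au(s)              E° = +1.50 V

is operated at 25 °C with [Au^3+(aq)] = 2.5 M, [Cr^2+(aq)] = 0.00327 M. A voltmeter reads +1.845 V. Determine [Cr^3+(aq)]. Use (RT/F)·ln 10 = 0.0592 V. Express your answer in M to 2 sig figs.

0.038 M

The Au³⁺/Au couple has the larger reduction potential, so it is the cathode: E°cell = +1.50 − (−0.40) = +1.90 V and n = 3.
Rearranging E = E° − (0.0592/n)·log Q gives log Q = 3(+1.90 − (+1.845))/0.0592 = 2.787.
Balancing electrons gives Au^3+(aq) + 3 Cr^2+(aq) → Au(s) + 3 Cr^3+(aq); thus Q = [Cr^3+(aq)]^3 / ([Au^3+(aq)]·[Cr^2+(aq)]^3).
Isolating [Cr^3+(aq)] in Q = 10^{2.787} yields log [Cr^3+(aq)] = −1.424, i.e. 0.038 M.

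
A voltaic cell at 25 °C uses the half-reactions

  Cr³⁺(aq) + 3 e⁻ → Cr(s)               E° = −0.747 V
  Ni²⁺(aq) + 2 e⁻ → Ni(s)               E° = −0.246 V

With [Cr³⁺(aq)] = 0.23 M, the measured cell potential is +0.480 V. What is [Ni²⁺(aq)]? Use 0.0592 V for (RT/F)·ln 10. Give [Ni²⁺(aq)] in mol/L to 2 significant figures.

0.073 M

The Ni²⁺/Ni couple has the larger reduction potential, so it is the cathode: E°cell = −0.246 − (−0.747) = +0.501 V and n = 6.
From the Nernst equation, log Q = n(E° − E)/0.0592 = 6·(+0.501 − (+0.480))/0.0592 = 2.128.
For 3 Ni²⁺(aq) + 2 Cr(s) → 3 Ni(s) + 2 Cr³⁺(aq), the reaction quotient is Q = [Cr³⁺(aq)]^2 / [Ni²⁺(aq)]^3.
Substituting the known concentrations and solving, log [Ni²⁺(aq)] = −1.135 and [Ni²⁺(aq)] = 0.073 M.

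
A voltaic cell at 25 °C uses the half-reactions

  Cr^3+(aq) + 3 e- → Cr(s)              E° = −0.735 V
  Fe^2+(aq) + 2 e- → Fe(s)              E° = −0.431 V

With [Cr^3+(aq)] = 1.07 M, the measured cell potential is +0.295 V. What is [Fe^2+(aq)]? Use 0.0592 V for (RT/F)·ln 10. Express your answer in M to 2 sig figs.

With Fe²⁺/Fe at the cathode and Cr³⁺/Cr at the anode, E°cell = −0.431 − (−0.735) = +0.304 V (n = 6).
Rearranging E = E° − (0.0592/n)·log Q gives log Q = 6(+0.304 − (+0.295))/0.0592 = 0.912.
The balanced reaction is 3 Fe^2+(aq) + 2 Cr(s) → 3 Fe(s) + 2 Cr^3+(aq), so Q = [Cr^3+(aq)]^2 / [Fe^2+(aq)]^3.
Solving for the unknown gives log [Fe^2+(aq)] = −0.284, so [Fe^2+(aq)] ≈ 0.52 M.

0.52 M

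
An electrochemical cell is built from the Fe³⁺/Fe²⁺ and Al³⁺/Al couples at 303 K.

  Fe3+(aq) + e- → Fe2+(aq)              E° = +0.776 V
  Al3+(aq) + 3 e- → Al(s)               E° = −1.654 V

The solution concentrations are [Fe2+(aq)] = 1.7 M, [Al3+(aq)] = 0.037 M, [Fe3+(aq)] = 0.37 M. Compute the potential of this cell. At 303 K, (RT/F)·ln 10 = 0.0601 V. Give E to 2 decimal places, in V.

+2.42 V

Since E°(Fe³⁺/Fe²⁺) > E°(Al³⁺/Al), Fe³⁺/Fe²⁺ serves as the cathode.
E°cell = +0.776 − (−1.654) = +2.430 V, with n = 3 electrons transferred.
For the overall reaction 3 Fe3+(aq) + Al(s) → 3 Fe2+(aq) + Al3+(aq), Q = ([Fe2+(aq)]^3·[Al3+(aq)]) / [Fe3+(aq)]^3 = 3.59, giving log Q = 0.555.
E = E° − (0.0601/n)·log Q = +2.430 − (0.0601/3)(0.555) = +2.42 V.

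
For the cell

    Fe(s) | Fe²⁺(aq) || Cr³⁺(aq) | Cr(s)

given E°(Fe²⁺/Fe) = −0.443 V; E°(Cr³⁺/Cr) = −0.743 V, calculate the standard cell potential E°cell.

By convention the left-hand electrode in cell notation is the anode (oxidation) and the right-hand electrode is the cathode (reduction).
E°cell = E°(right) − E°(left) = −0.743 − (−0.443) = −0.300 V.
The negative sign shows that, as written, the cell would require an external voltage to drive the reaction.

−0.300 V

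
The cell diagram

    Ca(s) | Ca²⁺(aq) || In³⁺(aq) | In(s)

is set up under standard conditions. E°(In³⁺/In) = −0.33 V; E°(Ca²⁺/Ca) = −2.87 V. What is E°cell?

By convention the left-hand electrode in cell notation is the anode (oxidation) and the right-hand electrode is the cathode (reduction).
E°cell = E°(right) − E°(left) = −0.33 − (−2.87) = +2.54 V.

+2.54 V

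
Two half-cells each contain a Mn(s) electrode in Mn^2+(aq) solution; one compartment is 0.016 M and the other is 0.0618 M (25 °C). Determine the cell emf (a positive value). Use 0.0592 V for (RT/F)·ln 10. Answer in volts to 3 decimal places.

For a concentration cell E°cell = 0, since both electrodes use the same couple.
The compartment with the higher Mn^2+(aq) concentration (0.0618 M) acts as the cathode; ions are reduced there and produced at the dilute (0.016 M) anode.
With n = 2, Ecell = −(0.0592/2)·log([dilute]/[conc]) = −(0.0592/2)·log(0.016/0.0618) = +0.017 V.

0.017 V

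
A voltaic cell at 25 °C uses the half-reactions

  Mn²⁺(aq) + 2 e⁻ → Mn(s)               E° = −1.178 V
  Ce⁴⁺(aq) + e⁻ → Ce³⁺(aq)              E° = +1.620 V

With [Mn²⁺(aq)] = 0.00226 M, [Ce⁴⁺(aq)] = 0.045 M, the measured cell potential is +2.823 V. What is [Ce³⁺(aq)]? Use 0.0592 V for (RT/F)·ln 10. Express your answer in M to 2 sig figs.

With Ce⁴⁺/Ce³⁺ at the cathode and Mn²⁺/Mn at the anode, E°cell = +1.620 − (−1.178) = +2.798 V (n = 2).
Since E = E° − (0.0592/n)·log Q, log Q = n(E° − E)/0.0592 = −0.845.
The balanced reaction is 2 Ce⁴⁺(aq) + Mn(s) → 2 Ce³⁺(aq) + Mn²⁺(aq), so Q = ([Ce³⁺(aq)]^2·[Mn²⁺(aq)]) / [Ce⁴⁺(aq)]^2.
Isolating [Ce³⁺(aq)] in Q = 10^{−0.845} yields log [Ce³⁺(aq)] = −0.446, i.e. 0.36 M.

0.36 M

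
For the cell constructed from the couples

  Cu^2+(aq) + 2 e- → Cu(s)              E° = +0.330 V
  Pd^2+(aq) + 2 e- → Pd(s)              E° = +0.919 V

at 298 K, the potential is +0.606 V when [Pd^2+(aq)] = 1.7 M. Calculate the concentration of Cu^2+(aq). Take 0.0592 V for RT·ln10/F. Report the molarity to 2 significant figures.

The Pd²⁺/Pd couple has the larger reduction potential, so it is the cathode: E°cell = +0.919 − (+0.330) = +0.589 V and n = 2.
Rearranging E = E° − (0.0592/n)·log Q gives log Q = 2(+0.589 − (+0.606))/0.0592 = −0.574.
Balancing electrons gives Pd^2+(aq) + Cu(s) → Pd(s) + Cu^2+(aq); thus Q = [Cu^2+(aq)] / [Pd^2+(aq)].
Solving for the unknown gives log [Cu^2+(aq)] = −0.344, so [Cu^2+(aq)] ≈ 0.45 M.

0.45 M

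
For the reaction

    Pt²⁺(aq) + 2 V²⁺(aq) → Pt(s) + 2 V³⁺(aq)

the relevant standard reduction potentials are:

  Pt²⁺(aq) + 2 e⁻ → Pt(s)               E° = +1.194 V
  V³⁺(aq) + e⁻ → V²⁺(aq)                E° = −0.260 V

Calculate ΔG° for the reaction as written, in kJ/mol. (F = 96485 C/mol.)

−281 kJ/mol

In the reaction as written Pt²⁺(aq) is reduced, so the Pt²⁺/Pt couple is the cathode and V³⁺/V²⁺ is the anode.
E°cell = +1.194 − (−0.260) = +1.454 V; balancing electrons gives n = 2.
ΔG° = −nFE°cell = −(2)(96485)(+1.454) J/mol = −281 kJ/mol.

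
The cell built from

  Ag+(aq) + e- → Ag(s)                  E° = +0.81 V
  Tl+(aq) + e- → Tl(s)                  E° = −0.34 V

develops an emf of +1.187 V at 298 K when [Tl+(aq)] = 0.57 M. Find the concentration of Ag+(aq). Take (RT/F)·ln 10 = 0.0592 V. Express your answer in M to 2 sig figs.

2.4 M

With Ag⁺/Ag at the cathode and Tl⁺/Tl at the anode, E°cell = +0.81 − (−0.34) = +1.15 V (n = 1).
From the Nernst equation, log Q = n(E° − E)/0.0592 = 1·(+1.15 − (+1.187))/0.0592 = −0.625.
The balanced reaction is Ag+(aq) + Tl(s) → Ag(s) + Tl+(aq), so Q = [Tl+(aq)] / [Ag+(aq)].
Isolating [Ag+(aq)] in Q = 10^{−0.625} yields log [Ag+(aq)] = 0.381, i.e. 2.4 M.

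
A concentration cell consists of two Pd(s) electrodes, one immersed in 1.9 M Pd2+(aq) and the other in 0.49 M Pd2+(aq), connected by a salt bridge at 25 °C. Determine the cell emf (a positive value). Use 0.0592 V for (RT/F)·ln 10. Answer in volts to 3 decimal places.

For a concentration cell E°cell = 0, since both electrodes use the same couple.
The compartment with the higher Pd2+(aq) concentration (1.9 M) acts as the cathode; ions are reduced there and produced at the dilute (0.49 M) anode.
With n = 2, Ecell = −(0.0592/2)·log([dilute]/[conc]) = −(0.0592/2)·log(0.49/1.9) = +0.017 V.

0.017 V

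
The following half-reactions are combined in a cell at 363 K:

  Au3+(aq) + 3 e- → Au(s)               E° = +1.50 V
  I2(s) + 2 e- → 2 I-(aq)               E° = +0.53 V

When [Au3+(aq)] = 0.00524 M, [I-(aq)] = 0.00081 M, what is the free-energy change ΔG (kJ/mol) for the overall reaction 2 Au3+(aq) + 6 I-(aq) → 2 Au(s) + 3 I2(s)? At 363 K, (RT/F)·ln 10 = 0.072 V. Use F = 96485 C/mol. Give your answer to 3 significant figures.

With Au³⁺/Au reduced at the cathode, E°cell = +1.50 − (+0.53) = +0.97 V and n = 6.
The reaction quotient is 1 / ([Au3+(aq)]^2·[I-(aq)]^6) = 1.29×10^23; by Nernst, E = +0.97 − (0.072/6)(23.110) = +0.6927 V.
Finally ΔG = −nFE = −(6)(96485 C/mol)(+0.6927 V) = −401 kJ/mol.

−401 kJ/mol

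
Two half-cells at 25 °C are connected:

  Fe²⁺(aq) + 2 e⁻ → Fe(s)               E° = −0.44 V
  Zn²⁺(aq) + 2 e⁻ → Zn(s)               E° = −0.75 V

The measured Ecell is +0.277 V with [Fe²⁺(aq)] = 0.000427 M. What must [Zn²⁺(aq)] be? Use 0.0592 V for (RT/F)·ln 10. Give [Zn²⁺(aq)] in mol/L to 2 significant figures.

With Fe²⁺/Fe at the cathode and Zn²⁺/Zn at the anode, E°cell = −0.44 − (−0.75) = +0.31 V (n = 2).
From the Nernst equation, log Q = n(E° − E)/0.0592 = 2·(+0.31 − (+0.277))/0.0592 = 1.115.
The balanced reaction is Fe²⁺(aq) + Zn(s) → Fe(s) + Zn²⁺(aq), so Q = [Zn²⁺(aq)] / [Fe²⁺(aq)].
Solving for the unknown gives log [Zn²⁺(aq)] = −2.255, so [Zn²⁺(aq)] ≈ 0.0056 M.

0.0056 M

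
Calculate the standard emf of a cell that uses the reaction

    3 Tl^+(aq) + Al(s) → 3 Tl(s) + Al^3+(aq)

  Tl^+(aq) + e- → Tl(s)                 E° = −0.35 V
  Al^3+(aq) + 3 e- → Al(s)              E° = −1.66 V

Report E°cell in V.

+1.31 V

In the reaction as written, Tl^+(aq) is reduced (cathode) and Al^3+(aq) is produced by oxidation at the anode.
E°cell = E°(cathode) − E°(anode) = −0.35 − (−1.66) = +1.31 V.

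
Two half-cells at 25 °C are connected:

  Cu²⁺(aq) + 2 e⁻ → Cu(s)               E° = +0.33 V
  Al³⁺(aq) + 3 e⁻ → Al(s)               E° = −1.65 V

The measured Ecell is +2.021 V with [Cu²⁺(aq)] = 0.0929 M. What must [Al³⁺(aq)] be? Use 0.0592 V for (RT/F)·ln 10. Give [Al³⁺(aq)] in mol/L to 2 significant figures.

0.00024 M

With Cu²⁺/Cu at the cathode and Al³⁺/Al at the anode, E°cell = +0.33 − (−1.65) = +1.98 V (n = 6).
Since E = E° − (0.0592/n)·log Q, log Q = n(E° − E)/0.0592 = −4.155.
For 3 Cu²⁺(aq) + 2 Al(s) → 3 Cu(s) + 2 Al³⁺(aq), the reaction quotient is Q = [Al³⁺(aq)]^2 / [Cu²⁺(aq)]^3.
Solving for the unknown gives log [Al³⁺(aq)] = −3.625, so [Al³⁺(aq)] ≈ 0.00024 M.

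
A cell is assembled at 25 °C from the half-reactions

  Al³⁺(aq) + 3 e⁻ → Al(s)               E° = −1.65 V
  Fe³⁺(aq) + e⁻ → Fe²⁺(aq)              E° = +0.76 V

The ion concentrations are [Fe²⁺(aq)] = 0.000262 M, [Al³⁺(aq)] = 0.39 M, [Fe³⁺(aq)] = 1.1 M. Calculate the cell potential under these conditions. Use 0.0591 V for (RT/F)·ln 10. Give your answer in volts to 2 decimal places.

Fe³⁺/Fe²⁺ is reduced (cathode, E° = +0.76 V) and Al³⁺/Al is oxidized (anode).
E°cell = +0.76 − (−1.65) = +2.41 V, with n = 3 electrons transferred.
For the overall reaction 3 Fe³⁺(aq) + Al(s) → 3 Fe²⁺(aq) + Al³⁺(aq), Q = ([Fe²⁺(aq)]^3·[Al³⁺(aq)]) / [Fe³⁺(aq)]^3 = 5.27×10^−12, giving log Q = −11.278.
E = E° − (0.0591/n)·log Q = +2.41 − (0.0591/3)(−11.278) = +2.63 V.

+2.63 V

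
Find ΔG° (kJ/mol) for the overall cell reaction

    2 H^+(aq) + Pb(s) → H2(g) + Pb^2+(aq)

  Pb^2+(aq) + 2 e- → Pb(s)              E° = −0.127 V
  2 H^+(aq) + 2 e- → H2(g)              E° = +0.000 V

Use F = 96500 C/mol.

−24.5 kJ/mol

In the reaction as written H^+(aq) is reduced, so the 2H⁺/H₂ couple is the cathode and Pb²⁺/Pb is the anode.
E°cell = +0.000 − (−0.127) = +0.127 V; balancing electrons gives n = 2.
ΔG° = −nFE°cell = −(2)(96500)(+0.127) J/mol = −24.5 kJ/mol.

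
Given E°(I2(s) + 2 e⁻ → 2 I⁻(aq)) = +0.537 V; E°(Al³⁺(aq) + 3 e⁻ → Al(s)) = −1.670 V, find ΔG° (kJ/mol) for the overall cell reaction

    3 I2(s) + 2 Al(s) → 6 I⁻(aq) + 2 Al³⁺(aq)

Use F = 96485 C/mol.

−1278 kJ/mol

In the reaction as written I2(s) is reduced, so the I₂/I⁻ couple is the cathode and Al³⁺/Al is the anode.
E°cell = +0.537 − (−1.670) = +2.207 V; balancing electrons gives n = 6.
ΔG° = −nFE°cell = −(6)(96485)(+2.207) J/mol = −1278 kJ/mol.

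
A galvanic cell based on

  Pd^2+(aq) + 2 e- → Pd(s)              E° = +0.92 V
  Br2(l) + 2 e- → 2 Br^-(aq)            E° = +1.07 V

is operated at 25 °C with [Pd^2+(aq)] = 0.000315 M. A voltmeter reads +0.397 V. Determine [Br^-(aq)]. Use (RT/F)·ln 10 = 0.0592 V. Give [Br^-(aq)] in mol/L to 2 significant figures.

0.0038 M

With Br₂/Br⁻ at the cathode and Pd²⁺/Pd at the anode, E°cell = +1.07 − (+0.92) = +0.15 V (n = 2).
From the Nernst equation, log Q = n(E° − E)/0.0592 = 2·(+0.15 − (+0.397))/0.0592 = −8.345.
Balancing electrons gives Br2(l) + Pd(s) → 2 Br^-(aq) + Pd^2+(aq); thus Q = [Br^-(aq)]^2·[Pd^2+(aq)].
Solving for the unknown gives log [Br^-(aq)] = −2.422, so [Br^-(aq)] ≈ 0.0038 M.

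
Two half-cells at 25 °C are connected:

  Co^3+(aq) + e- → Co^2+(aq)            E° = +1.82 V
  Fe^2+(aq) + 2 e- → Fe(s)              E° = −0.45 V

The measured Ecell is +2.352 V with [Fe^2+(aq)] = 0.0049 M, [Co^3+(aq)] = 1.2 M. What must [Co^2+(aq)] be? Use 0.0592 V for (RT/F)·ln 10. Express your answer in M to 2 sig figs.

0.71 M

The Co³⁺/Co²⁺ couple has the larger reduction potential, so it is the cathode: E°cell = +1.82 − (−0.45) = +2.27 V and n = 2.
Since E = E° − (0.0592/n)·log Q, log Q = n(E° − E)/0.0592 = −2.770.
The balanced reaction is 2 Co^3+(aq) + Fe(s) → 2 Co^2+(aq) + Fe^2+(aq), so Q = ([Co^2+(aq)]^2·[Fe^2+(aq)]) / [Co^3+(aq)]^2.
Isolating [Co^2+(aq)] in Q = 10^{−2.770} yields log [Co^2+(aq)] = −0.151, i.e. 0.71 M.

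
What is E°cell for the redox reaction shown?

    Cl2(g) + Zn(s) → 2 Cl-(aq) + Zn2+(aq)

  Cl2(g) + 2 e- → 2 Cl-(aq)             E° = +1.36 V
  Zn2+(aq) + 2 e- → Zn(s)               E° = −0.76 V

In the reaction as written, Cl2(g) is reduced (cathode) and Zn2+(aq) is produced by oxidation at the anode.
E°cell = E°(cathode) − E°(anode) = +1.36 − (−0.76) = +2.12 V.
The positive value indicates the reaction is spontaneous as written.

+2.12 V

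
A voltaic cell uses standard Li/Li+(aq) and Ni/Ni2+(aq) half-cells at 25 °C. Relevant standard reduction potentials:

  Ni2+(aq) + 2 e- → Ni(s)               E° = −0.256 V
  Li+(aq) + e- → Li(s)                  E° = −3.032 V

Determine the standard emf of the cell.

+2.776 V

The Ni²⁺/Ni couple has the higher E°, so Ni ion is reduced (cathode) and Li is oxidized (anode).
E°cell = E°(cathode) − E°(anode) = −0.256 − (−3.032) = +2.776 V.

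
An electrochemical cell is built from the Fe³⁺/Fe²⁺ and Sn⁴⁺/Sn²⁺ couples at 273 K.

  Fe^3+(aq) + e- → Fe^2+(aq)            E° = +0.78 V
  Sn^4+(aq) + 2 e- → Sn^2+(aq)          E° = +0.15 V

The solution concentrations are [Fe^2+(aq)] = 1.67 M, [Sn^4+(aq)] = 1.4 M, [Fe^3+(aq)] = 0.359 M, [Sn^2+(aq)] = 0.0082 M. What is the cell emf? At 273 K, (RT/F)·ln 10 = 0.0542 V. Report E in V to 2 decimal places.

+0.53 V

Fe³⁺/Fe²⁺ is reduced (cathode, E° = +0.78 V) and Sn⁴⁺/Sn²⁺ is oxidized (anode).
E°cell = +0.78 − (+0.15) = +0.63 V, with n = 2 electrons transferred.
The balanced reaction is 2 Fe^3+(aq) + Sn^2+(aq) → 2 Fe^2+(aq) + Sn^4+(aq), so Q = ([Fe^2+(aq)]^2·[Sn^4+(aq)]) / ([Fe^3+(aq)]^2·[Sn^2+(aq)]) = 3.69×10^3 and log Q = 3.568.
E = E° − (0.0542/n)·log Q = +0.63 − (0.0542/2)(3.568) = +0.53 V.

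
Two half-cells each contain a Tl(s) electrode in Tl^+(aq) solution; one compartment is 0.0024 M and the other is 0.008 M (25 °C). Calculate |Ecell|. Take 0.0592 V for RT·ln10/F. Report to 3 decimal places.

0.031 V

For a concentration cell E°cell = 0, since both electrodes use the same couple.
The compartment with the higher Tl^+(aq) concentration (0.008 M) acts as the cathode; ions are reduced there and produced at the dilute (0.0024 M) anode.
With n = 1, Ecell = −(0.0592/1)·log([dilute]/[conc]) = −(0.0592/1)·log(0.0024/0.008) = +0.031 V.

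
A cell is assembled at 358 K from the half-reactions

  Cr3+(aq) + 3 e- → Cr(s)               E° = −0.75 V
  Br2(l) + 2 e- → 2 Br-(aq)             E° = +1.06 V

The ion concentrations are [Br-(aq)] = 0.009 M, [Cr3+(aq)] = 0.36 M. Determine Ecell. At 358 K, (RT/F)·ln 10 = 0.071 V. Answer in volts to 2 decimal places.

Since E°(Br₂/Br⁻) > E°(Cr³⁺/Cr), Br₂/Br⁻ serves as the cathode.
E°cell = +1.06 − (−0.75) = +1.81 V, with n = 6 electrons transferred.
For the overall reaction 3 Br2(l) + 2 Cr(s) → 6 Br-(aq) + 2 Cr3+(aq), Q = [Br-(aq)]^6·[Cr3+(aq)]^2 = 6.89×10^−14, giving log Q = −13.162.
By the Nernst equation, E = +1.81 − (0.071/6)·(−13.162) = +1.97 V.

+1.97 V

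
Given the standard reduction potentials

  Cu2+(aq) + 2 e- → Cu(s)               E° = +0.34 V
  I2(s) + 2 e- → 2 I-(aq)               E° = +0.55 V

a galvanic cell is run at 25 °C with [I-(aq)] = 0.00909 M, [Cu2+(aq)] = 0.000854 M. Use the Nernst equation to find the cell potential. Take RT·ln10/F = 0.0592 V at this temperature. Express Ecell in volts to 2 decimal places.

I₂/I⁻ is reduced (cathode, E° = +0.55 V) and Cu²⁺/Cu is oxidized (anode).
The standard potential is +0.55 − (+0.34) = +0.21 V and the balanced reaction transfers n = 2 electrons.
For the overall reaction I2(s) + Cu(s) → 2 I-(aq) + Cu2+(aq), Q = [I-(aq)]^2·[Cu2+(aq)] = 7.06×10^−8, giving log Q = −7.151.
E = E° − (0.0592/n)·log Q = +0.21 − (0.0592/2)(−7.151) = +0.42 V.

+0.42 V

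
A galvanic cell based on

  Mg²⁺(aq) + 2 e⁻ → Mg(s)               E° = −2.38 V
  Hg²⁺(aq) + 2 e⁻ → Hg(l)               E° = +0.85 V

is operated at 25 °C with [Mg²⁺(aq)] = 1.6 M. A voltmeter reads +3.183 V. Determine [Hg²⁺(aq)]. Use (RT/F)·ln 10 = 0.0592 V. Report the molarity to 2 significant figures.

With Hg²⁺/Hg at the cathode and Mg²⁺/Mg at the anode, E°cell = +0.85 − (−2.38) = +3.23 V (n = 2).
Since E = E° − (0.0592/n)·log Q, log Q = n(E° − E)/0.0592 = 1.588.
The balanced reaction is Hg²⁺(aq) + Mg(s) → Hg(l) + Mg²⁺(aq), so Q = [Mg²⁺(aq)] / [Hg²⁺(aq)].
Isolating [Hg²⁺(aq)] in Q = 10^{1.588} yields log [Hg²⁺(aq)] = −1.384, i.e. 0.041 M.

0.041 M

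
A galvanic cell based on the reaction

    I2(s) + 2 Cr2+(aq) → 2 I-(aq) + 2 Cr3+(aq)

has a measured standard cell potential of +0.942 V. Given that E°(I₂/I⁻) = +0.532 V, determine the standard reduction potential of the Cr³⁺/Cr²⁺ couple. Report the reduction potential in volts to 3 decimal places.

−0.410 V

In the reaction as written the I₂/I⁻ couple is reduced (cathode) and Cr³⁺/Cr²⁺ is oxidized (anode), so E°cell = E°(I₂/I⁻) − E°(Cr³⁺/Cr²⁺).
E°(Cr³⁺/Cr²⁺) = E°(cathode) − E°cell = +0.532 − (+0.942) = −0.410 V.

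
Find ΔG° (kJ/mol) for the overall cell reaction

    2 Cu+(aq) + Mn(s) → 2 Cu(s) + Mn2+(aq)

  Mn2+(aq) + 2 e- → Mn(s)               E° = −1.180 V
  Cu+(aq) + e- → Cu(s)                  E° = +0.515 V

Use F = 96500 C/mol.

In the reaction as written Cu+(aq) is reduced, so the Cu⁺/Cu couple is the cathode and Mn²⁺/Mn is the anode.
E°cell = +0.515 − (−1.180) = +1.695 V; balancing electrons gives n = 2.
ΔG° = −nFE°cell = −(2)(96500)(+1.695) J/mol = −327 kJ/mol.

−327 kJ/mol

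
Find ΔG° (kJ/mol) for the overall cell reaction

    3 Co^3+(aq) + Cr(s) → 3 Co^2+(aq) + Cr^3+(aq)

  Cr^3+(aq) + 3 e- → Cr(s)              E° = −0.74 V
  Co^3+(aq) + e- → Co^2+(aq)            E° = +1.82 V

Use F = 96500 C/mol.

In the reaction as written Co^3+(aq) is reduced, so the Co³⁺/Co²⁺ couple is the cathode and Cr³⁺/Cr is the anode.
E°cell = +1.82 − (−0.74) = +2.56 V; balancing electrons gives n = 3.
ΔG° = −nFE°cell = −(3)(96500)(+2.56) J/mol = −741 kJ/mol.

−741 kJ/mol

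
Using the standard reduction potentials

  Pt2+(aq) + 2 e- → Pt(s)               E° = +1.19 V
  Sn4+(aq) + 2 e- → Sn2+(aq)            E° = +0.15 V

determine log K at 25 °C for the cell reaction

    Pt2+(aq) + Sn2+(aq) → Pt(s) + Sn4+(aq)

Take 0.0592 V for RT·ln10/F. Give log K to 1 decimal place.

The Pt²⁺/Pt couple is reduced (cathode); E°cell = +1.19 − (+0.15) = +1.04 V with n = 2.
At equilibrium E = 0, so log K = nE°cell / 0.0592 = (2)(+1.04) / 0.0592 = 35.1.

log K = 35.1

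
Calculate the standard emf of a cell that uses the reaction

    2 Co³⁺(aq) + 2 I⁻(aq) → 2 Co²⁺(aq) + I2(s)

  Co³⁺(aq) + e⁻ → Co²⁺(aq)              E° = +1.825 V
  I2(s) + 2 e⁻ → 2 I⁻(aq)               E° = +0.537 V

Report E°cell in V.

In the reaction as written, Co³⁺(aq) is reduced (cathode) and I2(s) is produced by oxidation at the anode.
E°cell = E°(cathode) − E°(anode) = +1.825 − (+0.537) = +1.288 V.
The positive value indicates the reaction is spontaneous as written.

+1.288 V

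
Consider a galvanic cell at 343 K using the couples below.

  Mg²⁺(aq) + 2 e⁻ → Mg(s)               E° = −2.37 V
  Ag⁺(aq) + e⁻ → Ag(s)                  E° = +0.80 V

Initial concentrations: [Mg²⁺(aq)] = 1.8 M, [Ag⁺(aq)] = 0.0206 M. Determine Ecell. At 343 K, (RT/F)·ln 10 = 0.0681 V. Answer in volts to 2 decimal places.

The Ag⁺/Ag couple has the more positive E°, so it is the cathode; Mg²⁺/Mg is the anode.
E°cell = E°cat − E°an = +0.80 − (−2.37) = +3.17 V; n = 2.
Balancing gives 2 Ag⁺(aq) + Mg(s) → 2 Ag(s) + Mg²⁺(aq); hence Q = [Mg²⁺(aq)] / [Ag⁺(aq)]^2 = 4.24×10^3 (log Q = 3.628).
E = E° − (0.0681/n)·log Q = +3.17 − (0.0681/2)(3.628) = +3.05 V.

+3.05 V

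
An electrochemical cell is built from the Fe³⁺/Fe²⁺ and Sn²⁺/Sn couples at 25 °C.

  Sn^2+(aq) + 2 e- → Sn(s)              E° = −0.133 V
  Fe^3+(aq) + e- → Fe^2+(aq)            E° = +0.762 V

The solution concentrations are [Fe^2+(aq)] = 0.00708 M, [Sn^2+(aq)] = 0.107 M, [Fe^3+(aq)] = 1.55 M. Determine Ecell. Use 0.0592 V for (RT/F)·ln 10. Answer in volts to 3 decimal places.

+1.062 V

Fe³⁺/Fe²⁺ is reduced (cathode, E° = +0.762 V) and Sn²⁺/Sn is oxidized (anode).
The standard potential is +0.762 − (−0.133) = +0.895 V and the balanced reaction transfers n = 2 electrons.
For the overall reaction 2 Fe^3+(aq) + Sn(s) → 2 Fe^2+(aq) + Sn^2+(aq), Q = ([Fe^2+(aq)]^2·[Sn^2+(aq)]) / [Fe^3+(aq)]^2 = 2.23×10^−6, giving log Q = −5.651.
By the Nernst equation, E = +0.895 − (0.0592/2)·(−5.651) = +1.062 V.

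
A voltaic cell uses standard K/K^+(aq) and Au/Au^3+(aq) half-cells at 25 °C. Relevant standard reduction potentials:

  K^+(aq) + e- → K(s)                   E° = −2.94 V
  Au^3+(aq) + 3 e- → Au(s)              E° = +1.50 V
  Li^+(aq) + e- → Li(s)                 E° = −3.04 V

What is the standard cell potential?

The Au³⁺/Au couple has the higher E°, so Au ion is reduced (cathode) and K is oxidized (anode).
E°cell = E°(cathode) − E°(anode) = +1.50 − (−2.94) = +4.44 V.

+4.44 V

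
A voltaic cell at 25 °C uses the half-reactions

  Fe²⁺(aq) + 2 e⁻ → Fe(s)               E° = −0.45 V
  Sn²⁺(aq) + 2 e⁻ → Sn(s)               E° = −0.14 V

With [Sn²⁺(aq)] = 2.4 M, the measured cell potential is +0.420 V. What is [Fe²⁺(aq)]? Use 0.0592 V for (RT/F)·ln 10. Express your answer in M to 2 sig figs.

With Sn²⁺/Sn at the cathode and Fe²⁺/Fe at the anode, E°cell = −0.14 − (−0.45) = +0.31 V (n = 2).
Rearranging E = E° − (0.0592/n)·log Q gives log Q = 2(+0.31 − (+0.420))/0.0592 = −3.716.
The balanced reaction is Sn²⁺(aq) + Fe(s) → Sn(s) + Fe²⁺(aq), so Q = [Fe²⁺(aq)] / [Sn²⁺(aq)].
Isolating [Fe²⁺(aq)] in Q = 10^{−3.716} yields log [Fe²⁺(aq)] = −3.336, i.e. 0.00046 M.

0.00046 M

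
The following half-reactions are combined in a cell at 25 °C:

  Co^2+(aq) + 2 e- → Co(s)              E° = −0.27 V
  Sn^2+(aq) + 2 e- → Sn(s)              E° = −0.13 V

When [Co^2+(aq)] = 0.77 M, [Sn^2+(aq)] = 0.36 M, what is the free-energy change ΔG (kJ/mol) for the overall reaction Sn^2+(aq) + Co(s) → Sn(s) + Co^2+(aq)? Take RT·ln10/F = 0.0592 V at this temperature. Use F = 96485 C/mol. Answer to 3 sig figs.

−25.1 kJ/mol

With Sn²⁺/Sn reduced at the cathode, E°cell = −0.13 − (−0.27) = +0.14 V and n = 2.
Here Q = [Co^2+(aq)] / [Sn^2+(aq)] = 2.14 (log Q = 0.330), giving E = +0.14 − (0.0592/2)·(0.330) = +0.1302 V.
ΔG = −nFE = −(2)(96485)(+0.1302) J/mol = −25.1 kJ/mol.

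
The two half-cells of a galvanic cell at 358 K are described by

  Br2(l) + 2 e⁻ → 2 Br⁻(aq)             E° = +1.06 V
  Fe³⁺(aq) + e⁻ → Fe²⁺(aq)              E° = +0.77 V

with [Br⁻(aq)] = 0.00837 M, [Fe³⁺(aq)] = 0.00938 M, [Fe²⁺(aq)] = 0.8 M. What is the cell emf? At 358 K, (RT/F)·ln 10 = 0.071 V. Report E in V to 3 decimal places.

+0.575 V

Since E°(Br₂/Br⁻) > E°(Fe³⁺/Fe²⁺), Br₂/Br⁻ serves as the cathode.
E°cell = +1.06 − (+0.77) = +0.29 V, with n = 2 electrons transferred.
For the overall reaction Br2(l) + 2 Fe²⁺(aq) → 2 Br⁻(aq) + 2 Fe³⁺(aq), Q = ([Br⁻(aq)]^2·[Fe³⁺(aq)]^2) / [Fe²⁺(aq)]^2 = 9.63×10^−9, giving log Q = −8.016.
By the Nernst equation, E = +0.29 − (0.071/2)·(−8.016) = +0.575 V.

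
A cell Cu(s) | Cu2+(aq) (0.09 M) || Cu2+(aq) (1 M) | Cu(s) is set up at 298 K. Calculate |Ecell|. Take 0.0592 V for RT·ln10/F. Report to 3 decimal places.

0.031 V

For a concentration cell E°cell = 0, since both electrodes use the same couple.
The compartment with the higher Cu2+(aq) concentration (1 M) acts as the cathode; ions are reduced there and produced at the dilute (0.09 M) anode.
With n = 2, Ecell = −(0.0592/2)·log([dilute]/[conc]) = −(0.0592/2)·log(0.09/1) = +0.031 V.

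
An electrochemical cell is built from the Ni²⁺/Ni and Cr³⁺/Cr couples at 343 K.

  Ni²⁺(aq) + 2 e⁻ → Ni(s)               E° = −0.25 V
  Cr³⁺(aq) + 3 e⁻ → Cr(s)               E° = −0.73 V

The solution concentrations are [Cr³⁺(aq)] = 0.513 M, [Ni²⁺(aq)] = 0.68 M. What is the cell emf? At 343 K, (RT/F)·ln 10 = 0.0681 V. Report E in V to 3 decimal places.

+0.481 V

Since E°(Ni²⁺/Ni) > E°(Cr³⁺/Cr), Ni²⁺/Ni serves as the cathode.
The standard potential is −0.25 − (−0.73) = +0.48 V and the balanced reaction transfers n = 6 electrons.
For the overall reaction 3 Ni²⁺(aq) + 2 Cr(s) → 3 Ni(s) + 2 Cr³⁺(aq), Q = [Cr³⁺(aq)]^2 / [Ni²⁺(aq)]^3 = 0.837, giving log Q = −0.077.
By the Nernst equation, E = +0.48 − (0.0681/6)·(−0.077) = +0.481 V.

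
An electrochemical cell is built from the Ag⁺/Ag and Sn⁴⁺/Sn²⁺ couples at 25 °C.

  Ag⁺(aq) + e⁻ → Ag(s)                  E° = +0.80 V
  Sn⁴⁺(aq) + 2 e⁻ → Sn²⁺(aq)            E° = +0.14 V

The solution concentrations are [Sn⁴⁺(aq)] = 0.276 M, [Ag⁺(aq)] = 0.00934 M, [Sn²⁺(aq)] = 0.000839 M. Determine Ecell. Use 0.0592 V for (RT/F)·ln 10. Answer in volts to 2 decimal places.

Since E°(Ag⁺/Ag) > E°(Sn⁴⁺/Sn²⁺), Ag⁺/Ag serves as the cathode.
The standard potential is +0.80 − (+0.14) = +0.66 V and the balanced reaction transfers n = 2 electrons.
For the overall reaction 2 Ag⁺(aq) + Sn²⁺(aq) → 2 Ag(s) + Sn⁴⁺(aq), Q = [Sn⁴⁺(aq)] / ([Ag⁺(aq)]^2·[Sn²⁺(aq)]) = 3.77×10^6, giving log Q = 6.576.
Applying E = E° − (RT ln10/nF)·log Q gives +0.66 − (0.0592/2)(6.576) = +0.47 V.

+0.47 V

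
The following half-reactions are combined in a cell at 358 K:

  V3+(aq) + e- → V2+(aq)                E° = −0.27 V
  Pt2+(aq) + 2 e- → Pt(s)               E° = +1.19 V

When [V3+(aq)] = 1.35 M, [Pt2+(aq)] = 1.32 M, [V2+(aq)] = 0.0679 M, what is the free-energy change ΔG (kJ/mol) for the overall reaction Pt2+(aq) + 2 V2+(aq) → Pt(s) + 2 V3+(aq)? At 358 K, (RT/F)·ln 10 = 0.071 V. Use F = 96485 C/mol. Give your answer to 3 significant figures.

The standard cell potential is +1.19 − (−0.27) = +1.46 V, with n = 2 electrons in the balanced equation.
Q = [V3+(aq)]^2 / ([Pt2+(aq)]·[V2+(aq)]^2) = 299, so log Q = 2.476 and E = +1.46 − (0.071/2)(2.476) = +1.3721 V.
Finally ΔG = −nFE = −(2)(96485 C/mol)(+1.3721 V) = −265 kJ/mol.

−265 kJ/mol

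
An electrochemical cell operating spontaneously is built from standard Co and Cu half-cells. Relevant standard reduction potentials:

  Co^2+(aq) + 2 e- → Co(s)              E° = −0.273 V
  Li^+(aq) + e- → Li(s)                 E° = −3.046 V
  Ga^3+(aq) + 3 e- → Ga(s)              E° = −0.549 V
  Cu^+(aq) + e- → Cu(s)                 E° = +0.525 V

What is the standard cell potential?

+0.798 V

Of the two couples in this cell, the one with the more positive reduction potential is reduced at the cathode: here that is Cu⁺/Cu (+0.525 V); Co²⁺/Co (−0.273 V) is the anode.
E°cell = E°(cathode) − E°(anode) = +0.525 − (−0.273) = +0.798 V.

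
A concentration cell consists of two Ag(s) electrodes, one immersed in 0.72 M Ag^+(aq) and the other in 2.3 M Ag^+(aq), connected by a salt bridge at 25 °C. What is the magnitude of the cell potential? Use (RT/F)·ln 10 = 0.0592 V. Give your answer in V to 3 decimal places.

0.030 V

For a concentration cell E°cell = 0, since both electrodes use the same couple.
The compartment with the higher Ag^+(aq) concentration (2.3 M) acts as the cathode; ions are reduced there and produced at the dilute (0.72 M) anode.
With n = 1, Ecell = −(0.0592/1)·log([dilute]/[conc]) = −(0.0592/1)·log(0.72/2.3) = +0.030 V.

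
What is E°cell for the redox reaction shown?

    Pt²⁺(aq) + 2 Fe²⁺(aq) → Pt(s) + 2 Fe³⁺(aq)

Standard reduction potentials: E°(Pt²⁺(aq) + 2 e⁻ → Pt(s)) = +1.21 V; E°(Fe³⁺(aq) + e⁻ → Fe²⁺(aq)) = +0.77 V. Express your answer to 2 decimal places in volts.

+0.44 V

In the reaction as written, Pt²⁺(aq) is reduced (cathode) and Fe³⁺(aq) is produced by oxidation at the anode.
E°cell = E°(cathode) − E°(anode) = +1.21 − (+0.77) = +0.44 V.
The positive value indicates the reaction is spontaneous as written.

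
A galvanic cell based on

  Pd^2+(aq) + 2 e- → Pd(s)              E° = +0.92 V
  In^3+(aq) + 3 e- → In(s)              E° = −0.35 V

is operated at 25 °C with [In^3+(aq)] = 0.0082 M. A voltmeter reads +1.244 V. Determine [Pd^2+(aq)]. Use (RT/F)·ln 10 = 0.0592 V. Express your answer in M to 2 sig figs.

0.0054 M

The Pd²⁺/Pd couple has the larger reduction potential, so it is the cathode: E°cell = +0.92 − (−0.35) = +1.27 V and n = 6.
Rearranging E = E° − (0.0592/n)·log Q gives log Q = 6(+1.27 − (+1.244))/0.0592 = 2.635.
Balancing electrons gives 3 Pd^2+(aq) + 2 In(s) → 3 Pd(s) + 2 In^3+(aq); thus Q = [In^3+(aq)]^2 / [Pd^2+(aq)]^3.
Substituting the known concentrations and solving, log [Pd^2+(aq)] = −2.269 and [Pd^2+(aq)] = 0.0054 M.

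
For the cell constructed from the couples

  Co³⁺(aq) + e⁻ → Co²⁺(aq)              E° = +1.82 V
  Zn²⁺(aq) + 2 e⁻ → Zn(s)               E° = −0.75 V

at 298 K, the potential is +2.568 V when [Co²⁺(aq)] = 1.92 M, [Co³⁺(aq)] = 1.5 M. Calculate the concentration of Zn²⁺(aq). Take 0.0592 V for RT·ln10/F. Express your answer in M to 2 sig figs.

Co³⁺/Co²⁺ is the cathode (higher E°); E°cell = +1.82 − (−0.75) = +2.57 V with n = 2.
Since E = E° − (0.0592/n)·log Q, log Q = n(E° − E)/0.0592 = 0.068.
The balanced reaction is 2 Co³⁺(aq) + Zn(s) → 2 Co²⁺(aq) + Zn²⁺(aq), so Q = ([Co²⁺(aq)]^2·[Zn²⁺(aq)]) / [Co³⁺(aq)]^2.
Isolating [Zn²⁺(aq)] in Q = 10^{0.068} yields log [Zn²⁺(aq)] = −0.146, i.e. 0.71 M.

0.71 M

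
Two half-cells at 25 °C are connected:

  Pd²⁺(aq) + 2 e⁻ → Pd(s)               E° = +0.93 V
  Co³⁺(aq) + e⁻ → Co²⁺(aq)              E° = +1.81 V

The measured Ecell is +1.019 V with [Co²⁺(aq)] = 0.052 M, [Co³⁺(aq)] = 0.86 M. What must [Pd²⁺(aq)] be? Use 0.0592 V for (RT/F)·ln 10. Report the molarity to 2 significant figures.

The Co³⁺/Co²⁺ couple has the larger reduction potential, so it is the cathode: E°cell = +1.81 − (+0.93) = +0.88 V and n = 2.
Since E = E° − (0.0592/n)·log Q, log Q = n(E° − E)/0.0592 = −4.696.
Balancing electrons gives 2 Co³⁺(aq) + Pd(s) → 2 Co²⁺(aq) + Pd²⁺(aq); thus Q = ([Co²⁺(aq)]^2·[Pd²⁺(aq)]) / [Co³⁺(aq)]^2.
Substituting the known concentrations and solving, log [Pd²⁺(aq)] = −2.259 and [Pd²⁺(aq)] = 0.0055 M.

0.0055 M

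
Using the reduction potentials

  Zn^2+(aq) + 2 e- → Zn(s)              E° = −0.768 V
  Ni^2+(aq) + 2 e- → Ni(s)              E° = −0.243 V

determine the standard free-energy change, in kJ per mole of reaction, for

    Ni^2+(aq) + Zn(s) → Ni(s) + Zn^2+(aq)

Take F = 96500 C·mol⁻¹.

−101 kJ/mol

In the reaction as written Ni^2+(aq) is reduced, so the Ni²⁺/Ni couple is the cathode and Zn²⁺/Zn is the anode.
E°cell = −0.243 − (−0.768) = +0.525 V; balancing electrons gives n = 2.
ΔG° = −nFE°cell = −(2)(96500)(+0.525) J/mol = −101 kJ/mol.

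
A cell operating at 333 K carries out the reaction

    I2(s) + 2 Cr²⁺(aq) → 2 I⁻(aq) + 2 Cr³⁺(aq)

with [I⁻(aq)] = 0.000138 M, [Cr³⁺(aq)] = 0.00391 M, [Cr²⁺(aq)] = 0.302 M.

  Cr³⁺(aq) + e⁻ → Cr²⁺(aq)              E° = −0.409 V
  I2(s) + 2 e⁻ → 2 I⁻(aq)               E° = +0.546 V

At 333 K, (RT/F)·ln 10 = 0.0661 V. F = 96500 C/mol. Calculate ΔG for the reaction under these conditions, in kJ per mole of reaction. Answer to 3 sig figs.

−258 kJ/mol

E°cell = +0.546 − (−0.409) = +0.955 V; the balanced reaction transfers n = 2 electrons.
Here Q = ([I⁻(aq)]^2·[Cr³⁺(aq)]^2) / [Cr²⁺(aq)]^2 = 3.19×10^−12 (log Q = −11.496), giving E = +0.955 − (0.0661/2)·(−11.496) = +1.3349 V.
Finally ΔG = −nFE = −(2)(96500 C/mol)(+1.3349 V) = −258 kJ/mol.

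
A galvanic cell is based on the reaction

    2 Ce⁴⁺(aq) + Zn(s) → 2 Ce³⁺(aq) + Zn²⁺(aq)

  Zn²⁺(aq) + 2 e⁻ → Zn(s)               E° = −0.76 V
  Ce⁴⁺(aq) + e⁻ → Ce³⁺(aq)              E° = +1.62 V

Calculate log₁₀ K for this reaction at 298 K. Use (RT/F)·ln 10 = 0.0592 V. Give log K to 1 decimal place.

The Ce⁴⁺/Ce³⁺ couple is reduced (cathode); E°cell = +1.62 − (−0.76) = +2.38 V with n = 2.
At equilibrium E = 0, so log K = nE°cell / 0.0592 = (2)(+2.38) / 0.0592 = 80.4.

log K = 80.4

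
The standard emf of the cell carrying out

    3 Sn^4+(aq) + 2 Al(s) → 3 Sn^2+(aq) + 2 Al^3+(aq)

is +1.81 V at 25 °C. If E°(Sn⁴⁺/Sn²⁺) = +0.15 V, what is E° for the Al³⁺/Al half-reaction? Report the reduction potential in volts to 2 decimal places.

In the reaction as written the Sn⁴⁺/Sn²⁺ couple is reduced (cathode) and Al³⁺/Al is oxidized (anode), so E°cell = E°(Sn⁴⁺/Sn²⁺) − E°(Al³⁺/Al).
E°(Al³⁺/Al) = E°(cathode) − E°cell = +0.15 − (+1.81) = −1.66 V.

−1.66 V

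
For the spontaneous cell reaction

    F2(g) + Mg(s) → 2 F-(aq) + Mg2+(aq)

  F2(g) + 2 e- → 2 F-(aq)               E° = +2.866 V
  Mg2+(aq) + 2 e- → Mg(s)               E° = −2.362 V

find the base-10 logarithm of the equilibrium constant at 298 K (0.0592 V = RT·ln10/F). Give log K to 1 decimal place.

The F₂/F⁻ couple is reduced (cathode); E°cell = +2.866 − (−2.362) = +5.228 V with n = 2.
At equilibrium E = 0, so log K = nE°cell / 0.0592 = (2)(+5.228) / 0.0592 = 176.6.

log K = 176.6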